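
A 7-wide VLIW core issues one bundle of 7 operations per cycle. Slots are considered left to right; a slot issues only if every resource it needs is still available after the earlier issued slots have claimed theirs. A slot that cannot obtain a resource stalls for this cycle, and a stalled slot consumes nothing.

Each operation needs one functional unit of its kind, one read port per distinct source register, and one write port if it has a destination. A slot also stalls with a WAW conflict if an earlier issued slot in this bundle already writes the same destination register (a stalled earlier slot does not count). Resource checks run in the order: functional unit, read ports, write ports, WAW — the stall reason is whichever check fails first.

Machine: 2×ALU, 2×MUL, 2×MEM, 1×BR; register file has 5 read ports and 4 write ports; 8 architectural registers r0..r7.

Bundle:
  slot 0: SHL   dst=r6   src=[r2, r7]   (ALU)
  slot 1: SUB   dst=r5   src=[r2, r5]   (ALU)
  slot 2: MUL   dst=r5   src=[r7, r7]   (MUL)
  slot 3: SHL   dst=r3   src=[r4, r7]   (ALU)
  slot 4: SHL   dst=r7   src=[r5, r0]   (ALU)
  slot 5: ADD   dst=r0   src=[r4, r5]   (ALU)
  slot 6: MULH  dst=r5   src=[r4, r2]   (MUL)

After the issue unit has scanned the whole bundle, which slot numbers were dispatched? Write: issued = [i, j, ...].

issued = [0, 1]

slot 0 (ALU): ISSUE — free A1,Mu2,Ld2,B1 rp3 wp3
slot 1 (ALU): ISSUE — free A0,Mu2,Ld2,B1 rp1 wp2
slot 2 (MUL): stall WAW — free A0,Mu2,Ld2,B1 rp1 wp2
slot 3 (ALU): stall FU — free A0,Mu2,Ld2,B1 rp1 wp2
slot 4 (ALU): stall FU — free A0,Mu2,Ld2,B1 rp1 wp2
slot 5 (ALU): stall FU — free A0,Mu2,Ld2,B1 rp1 wp2
slot 6 (MUL): stall RD_PORT — free A0,Mu2,Ld2,B1 rp1 wp2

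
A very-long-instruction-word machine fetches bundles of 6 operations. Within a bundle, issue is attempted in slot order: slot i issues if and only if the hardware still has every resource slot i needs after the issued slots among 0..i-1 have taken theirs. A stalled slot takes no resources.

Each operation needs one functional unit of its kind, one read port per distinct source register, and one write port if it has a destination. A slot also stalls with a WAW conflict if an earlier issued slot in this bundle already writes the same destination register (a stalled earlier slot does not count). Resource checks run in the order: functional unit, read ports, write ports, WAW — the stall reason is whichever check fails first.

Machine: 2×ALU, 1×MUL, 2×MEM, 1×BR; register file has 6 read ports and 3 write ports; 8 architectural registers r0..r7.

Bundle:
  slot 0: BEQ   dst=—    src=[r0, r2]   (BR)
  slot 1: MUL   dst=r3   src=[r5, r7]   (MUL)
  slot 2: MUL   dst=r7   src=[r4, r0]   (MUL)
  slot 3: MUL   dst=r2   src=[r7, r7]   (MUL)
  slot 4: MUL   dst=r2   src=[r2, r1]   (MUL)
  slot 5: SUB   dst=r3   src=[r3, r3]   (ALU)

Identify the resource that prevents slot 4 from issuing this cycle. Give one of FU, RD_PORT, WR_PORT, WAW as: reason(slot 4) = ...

[0] BR needs rd=2 wr=0: ok; after: ALU=2 MUL=1 MEM=2 BR=0, R=4, W=3
[1] MUL needs rd=2 wr=1: ok; after: ALU=2 MUL=0 MEM=2 BR=0, R=2, W=2
[2] MUL needs rd=2 wr=1: FU; after: ALU=2 MUL=0 MEM=2 BR=0, R=2, W=2
[3] MUL needs rd=1 wr=1: FU; after: ALU=2 MUL=0 MEM=2 BR=0, R=2, W=2
[4] MUL needs rd=2 wr=1: FU; after: ALU=2 MUL=0 MEM=2 BR=0, R=2, W=2
[5] ALU needs rd=1 wr=1: WAW; after: ALU=2 MUL=0 MEM=2 BR=0, R=2, W=2

reason(slot 4) = FU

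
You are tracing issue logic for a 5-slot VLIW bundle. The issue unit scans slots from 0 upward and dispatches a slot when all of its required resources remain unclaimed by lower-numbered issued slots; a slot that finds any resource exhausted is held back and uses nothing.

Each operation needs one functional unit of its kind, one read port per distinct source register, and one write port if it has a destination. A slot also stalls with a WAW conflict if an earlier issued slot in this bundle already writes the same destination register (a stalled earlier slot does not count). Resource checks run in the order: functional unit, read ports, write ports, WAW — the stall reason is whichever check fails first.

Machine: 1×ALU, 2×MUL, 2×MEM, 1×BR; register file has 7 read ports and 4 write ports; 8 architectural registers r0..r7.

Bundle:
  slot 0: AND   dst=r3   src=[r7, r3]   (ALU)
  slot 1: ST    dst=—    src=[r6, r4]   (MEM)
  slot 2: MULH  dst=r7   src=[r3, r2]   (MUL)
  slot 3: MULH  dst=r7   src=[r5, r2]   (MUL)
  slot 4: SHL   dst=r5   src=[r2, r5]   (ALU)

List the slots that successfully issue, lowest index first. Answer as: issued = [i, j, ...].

  0. ALU→r3 ⇒ go  {0A/2Mu/2Ld/1B | 5r 3w}
  1. MEM ⇒ go  {0A/2Mu/1Ld/1B | 3r 3w}
  2. MUL→r7 ⇒ go  {0A/1Mu/1Ld/1B | 1r 2w}
  3. MUL→r7 ⇒ no(RD_PORT)  {0A/1Mu/1Ld/1B | 1r 2w}
  4. ALU→r5 ⇒ no(FU)  {0A/1Mu/1Ld/1B | 1r 2w}

issued = [0, 1, 2]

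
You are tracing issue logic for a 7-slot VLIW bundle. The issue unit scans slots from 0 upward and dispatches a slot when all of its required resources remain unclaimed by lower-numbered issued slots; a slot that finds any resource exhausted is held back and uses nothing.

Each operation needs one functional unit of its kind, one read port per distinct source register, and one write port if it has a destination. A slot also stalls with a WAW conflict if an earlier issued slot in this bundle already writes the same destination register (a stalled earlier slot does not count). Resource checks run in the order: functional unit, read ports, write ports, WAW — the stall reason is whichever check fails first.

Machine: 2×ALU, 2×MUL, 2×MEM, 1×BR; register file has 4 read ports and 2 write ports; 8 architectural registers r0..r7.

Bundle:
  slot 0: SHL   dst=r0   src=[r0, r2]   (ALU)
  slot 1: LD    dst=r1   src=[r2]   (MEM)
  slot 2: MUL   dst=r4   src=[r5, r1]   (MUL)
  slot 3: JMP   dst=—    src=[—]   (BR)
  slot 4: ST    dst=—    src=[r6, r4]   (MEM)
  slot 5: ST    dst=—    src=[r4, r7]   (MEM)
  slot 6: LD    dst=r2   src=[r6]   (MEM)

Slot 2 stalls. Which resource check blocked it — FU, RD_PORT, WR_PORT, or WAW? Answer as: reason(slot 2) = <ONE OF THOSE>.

#0 ALU src=r0,r2 dispatched  <A:1 Mu:2 Ld:2 B:1 rd:2 wr:1>
#1 MEM src=r2 dispatched  <A:1 Mu:2 Ld:1 B:1 rd:1 wr:0>
#2 MUL src=r5,r1 held:RD_PORT  <A:1 Mu:2 Ld:1 B:1 rd:1 wr:0>
#3 BR src=- dispatched  <A:1 Mu:2 Ld:1 B:0 rd:1 wr:0>
#4 MEM src=r6,r4 held:RD_PORT  <A:1 Mu:2 Ld:1 B:0 rd:1 wr:0>
#5 MEM src=r4,r7 held:RD_PORT  <A:1 Mu:2 Ld:1 B:0 rd:1 wr:0>
#6 MEM src=r6 held:WR_PORT  <A:1 Mu:2 Ld:1 B:0 rd:1 wr:0>

reason(slot 2) = RD_PORT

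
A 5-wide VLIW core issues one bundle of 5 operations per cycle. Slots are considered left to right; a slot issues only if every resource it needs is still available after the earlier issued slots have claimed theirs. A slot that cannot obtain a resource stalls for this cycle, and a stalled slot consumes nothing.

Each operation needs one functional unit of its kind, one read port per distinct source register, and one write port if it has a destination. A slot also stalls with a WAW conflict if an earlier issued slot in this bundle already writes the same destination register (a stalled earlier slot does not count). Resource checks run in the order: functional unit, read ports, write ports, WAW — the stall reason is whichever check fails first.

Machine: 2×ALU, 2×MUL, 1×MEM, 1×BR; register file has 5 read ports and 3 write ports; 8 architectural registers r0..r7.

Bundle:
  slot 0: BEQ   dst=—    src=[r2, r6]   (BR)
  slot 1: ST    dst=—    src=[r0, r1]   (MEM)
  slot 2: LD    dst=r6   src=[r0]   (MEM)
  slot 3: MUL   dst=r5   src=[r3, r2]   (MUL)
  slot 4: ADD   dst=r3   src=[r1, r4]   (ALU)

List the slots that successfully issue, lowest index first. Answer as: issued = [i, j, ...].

issued = [0, 1]

slot 0 (BR): ISSUE — free A2,Mu2,Ld1,B0 rp3 wp3
slot 1 (MEM): ISSUE — free A2,Mu2,Ld0,B0 rp1 wp3
slot 2 (MEM): stall FU — free A2,Mu2,Ld0,B0 rp1 wp3
slot 3 (MUL): stall RD_PORT — free A2,Mu2,Ld0,B0 rp1 wp3
slot 4 (ALU): stall RD_PORT — free A2,Mu2,Ld0,B0 rp1 wp3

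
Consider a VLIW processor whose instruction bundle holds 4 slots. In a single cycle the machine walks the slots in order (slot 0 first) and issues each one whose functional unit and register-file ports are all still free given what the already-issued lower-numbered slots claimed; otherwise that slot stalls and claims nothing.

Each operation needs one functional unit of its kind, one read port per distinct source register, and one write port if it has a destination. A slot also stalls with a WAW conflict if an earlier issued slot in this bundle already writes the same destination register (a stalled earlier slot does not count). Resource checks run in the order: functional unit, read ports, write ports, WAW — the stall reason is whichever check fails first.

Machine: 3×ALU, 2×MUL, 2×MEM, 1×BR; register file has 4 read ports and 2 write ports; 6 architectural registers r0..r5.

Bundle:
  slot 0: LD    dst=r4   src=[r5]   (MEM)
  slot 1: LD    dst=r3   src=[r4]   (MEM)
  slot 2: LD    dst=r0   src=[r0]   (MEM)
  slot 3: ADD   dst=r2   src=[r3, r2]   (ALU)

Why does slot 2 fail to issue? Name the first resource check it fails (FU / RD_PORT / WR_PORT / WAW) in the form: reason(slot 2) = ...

(0) want 1×MEM +1rd +1wr — yes → AL3|MU2|ME1|BR1|rd3|wr1
(1) want 1×MEM +1rd +1wr — yes → AL3|MU2|ME0|BR1|rd2|wr0
(2) want 1×MEM +1rd +1wr — FU → AL3|MU2|ME0|BR1|rd2|wr0
(3) want 1×ALU +2rd +1wr — WR_PORT → AL3|MU2|ME0|BR1|rd2|wr0

reason(slot 2) = FU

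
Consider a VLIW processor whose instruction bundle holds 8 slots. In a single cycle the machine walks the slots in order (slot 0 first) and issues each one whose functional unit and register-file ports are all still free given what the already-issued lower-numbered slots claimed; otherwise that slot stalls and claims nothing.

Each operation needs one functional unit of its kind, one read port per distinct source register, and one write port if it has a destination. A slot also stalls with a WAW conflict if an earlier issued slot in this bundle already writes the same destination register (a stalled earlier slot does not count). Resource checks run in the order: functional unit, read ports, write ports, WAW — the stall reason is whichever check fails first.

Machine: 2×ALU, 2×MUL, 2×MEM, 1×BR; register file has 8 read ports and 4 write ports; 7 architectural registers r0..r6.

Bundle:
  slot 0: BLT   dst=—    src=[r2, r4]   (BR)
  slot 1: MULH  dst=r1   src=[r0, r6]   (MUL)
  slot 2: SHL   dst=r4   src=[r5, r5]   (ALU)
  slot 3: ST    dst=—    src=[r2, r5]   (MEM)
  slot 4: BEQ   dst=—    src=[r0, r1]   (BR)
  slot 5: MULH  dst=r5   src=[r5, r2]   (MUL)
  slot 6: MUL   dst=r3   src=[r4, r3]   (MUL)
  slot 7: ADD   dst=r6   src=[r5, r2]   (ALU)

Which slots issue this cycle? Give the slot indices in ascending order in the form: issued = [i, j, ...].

issued = [0, 1, 2, 3]

(0) want 1×BR +2rd +0wr — yes → AL2|MU2|ME2|BR0|rd6|wr4
(1) want 1×MUL +2rd +1wr — yes → AL2|MU1|ME2|BR0|rd4|wr3
(2) want 1×ALU +1rd +1wr — yes → AL1|MU1|ME2|BR0|rd3|wr2
(3) want 1×MEM +2rd +0wr — yes → AL1|MU1|ME1|BR0|rd1|wr2
(4) want 1×BR +2rd +0wr — FU → AL1|MU1|ME1|BR0|rd1|wr2
(5) want 1×MUL +2rd +1wr — RD_PORT → AL1|MU1|ME1|BR0|rd1|wr2
(6) want 1×MUL +2rd +1wr — RD_PORT → AL1|MU1|ME1|BR0|rd1|wr2
(7) want 1×ALU +2rd +1wr — RD_PORT → AL1|MU1|ME1|BR0|rd1|wr2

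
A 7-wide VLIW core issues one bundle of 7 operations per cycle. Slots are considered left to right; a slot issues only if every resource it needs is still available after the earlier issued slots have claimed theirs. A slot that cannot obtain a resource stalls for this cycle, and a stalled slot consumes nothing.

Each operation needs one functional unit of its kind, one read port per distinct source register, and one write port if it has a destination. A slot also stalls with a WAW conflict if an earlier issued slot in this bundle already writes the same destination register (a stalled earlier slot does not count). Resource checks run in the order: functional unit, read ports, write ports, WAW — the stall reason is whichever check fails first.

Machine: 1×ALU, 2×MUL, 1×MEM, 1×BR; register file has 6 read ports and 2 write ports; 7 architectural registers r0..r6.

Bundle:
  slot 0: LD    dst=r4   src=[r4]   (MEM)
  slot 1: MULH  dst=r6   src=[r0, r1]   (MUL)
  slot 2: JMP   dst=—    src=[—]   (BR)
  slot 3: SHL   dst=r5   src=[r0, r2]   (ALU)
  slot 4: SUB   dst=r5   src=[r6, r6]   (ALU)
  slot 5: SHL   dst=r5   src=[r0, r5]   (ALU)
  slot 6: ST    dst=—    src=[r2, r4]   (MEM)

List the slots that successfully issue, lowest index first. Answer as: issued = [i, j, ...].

issued = [0, 1, 2]

  0. MEM→r4 ⇒ go  {1A/2Mu/0Ld/1B | 5r 1w}
  1. MUL→r6 ⇒ go  {1A/1Mu/0Ld/1B | 3r 0w}
  2. BR ⇒ go  {1A/1Mu/0Ld/0B | 3r 0w}
  3. ALU→r5 ⇒ no(WR_PORT)  {1A/1Mu/0Ld/0B | 3r 0w}
  4. ALU→r5 ⇒ no(WR_PORT)  {1A/1Mu/0Ld/0B | 3r 0w}
  5. ALU→r5 ⇒ no(WR_PORT)  {1A/1Mu/0Ld/0B | 3r 0w}
  6. MEM ⇒ no(FU)  {1A/1Mu/0Ld/0B | 3r 0w}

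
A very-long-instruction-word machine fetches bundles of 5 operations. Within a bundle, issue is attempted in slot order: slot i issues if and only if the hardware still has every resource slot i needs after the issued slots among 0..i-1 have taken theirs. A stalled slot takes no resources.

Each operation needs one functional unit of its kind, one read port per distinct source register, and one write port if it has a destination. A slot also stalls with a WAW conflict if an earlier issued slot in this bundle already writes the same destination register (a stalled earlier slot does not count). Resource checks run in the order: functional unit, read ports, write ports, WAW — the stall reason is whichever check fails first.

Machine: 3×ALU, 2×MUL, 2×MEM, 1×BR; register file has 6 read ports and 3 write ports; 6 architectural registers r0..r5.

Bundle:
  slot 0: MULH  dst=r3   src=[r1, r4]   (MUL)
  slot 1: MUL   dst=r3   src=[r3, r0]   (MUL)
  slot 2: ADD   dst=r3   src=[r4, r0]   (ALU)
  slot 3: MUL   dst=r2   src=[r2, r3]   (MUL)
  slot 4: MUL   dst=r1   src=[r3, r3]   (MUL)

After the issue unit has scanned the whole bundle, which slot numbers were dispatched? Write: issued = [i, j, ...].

issued = [0, 3]

  0. MUL→r3 ⇒ go  {3A/1Mu/2Ld/1B | 4r 2w}
  1. MUL→r3 ⇒ no(WAW)  {3A/1Mu/2Ld/1B | 4r 2w}
  2. ALU→r3 ⇒ no(WAW)  {3A/1Mu/2Ld/1B | 4r 2w}
  3. MUL→r2 ⇒ go  {3A/0Mu/2Ld/1B | 2r 1w}
  4. MUL→r1 ⇒ no(FU)  {3A/0Mu/2Ld/1B | 2r 1w}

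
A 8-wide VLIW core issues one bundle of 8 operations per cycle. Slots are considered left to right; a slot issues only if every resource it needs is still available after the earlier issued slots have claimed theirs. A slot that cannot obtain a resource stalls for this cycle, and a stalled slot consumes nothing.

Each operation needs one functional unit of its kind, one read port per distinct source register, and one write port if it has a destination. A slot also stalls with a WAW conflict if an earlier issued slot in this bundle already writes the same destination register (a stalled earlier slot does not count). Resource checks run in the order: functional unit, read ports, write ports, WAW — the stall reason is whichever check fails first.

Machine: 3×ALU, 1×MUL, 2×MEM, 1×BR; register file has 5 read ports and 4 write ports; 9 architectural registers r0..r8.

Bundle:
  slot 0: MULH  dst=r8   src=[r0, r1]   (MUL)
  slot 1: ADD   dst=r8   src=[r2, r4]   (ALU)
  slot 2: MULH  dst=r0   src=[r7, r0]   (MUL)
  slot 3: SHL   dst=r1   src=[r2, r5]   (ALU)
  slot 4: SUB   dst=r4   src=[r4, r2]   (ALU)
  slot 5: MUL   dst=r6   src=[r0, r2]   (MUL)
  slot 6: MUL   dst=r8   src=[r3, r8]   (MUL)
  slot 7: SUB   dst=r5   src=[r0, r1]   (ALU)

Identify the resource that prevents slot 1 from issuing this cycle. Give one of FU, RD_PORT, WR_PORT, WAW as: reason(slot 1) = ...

reason(slot 1) = WAW

#0 MUL src=r0,r1 dispatched  <A:3 Mu:0 Ld:2 B:1 rd:3 wr:3>
#1 ALU src=r2,r4 held:WAW  <A:3 Mu:0 Ld:2 B:1 rd:3 wr:3>
#2 MUL src=r7,r0 held:FU  <A:3 Mu:0 Ld:2 B:1 rd:3 wr:3>
#3 ALU src=r2,r5 dispatched  <A:2 Mu:0 Ld:2 B:1 rd:1 wr:2>
#4 ALU src=r4,r2 held:RD_PORT  <A:2 Mu:0 Ld:2 B:1 rd:1 wr:2>
#5 MUL src=r0,r2 held:FU  <A:2 Mu:0 Ld:2 B:1 rd:1 wr:2>
#6 MUL src=r3,r8 held:FU  <A:2 Mu:0 Ld:2 B:1 rd:1 wr:2>
#7 ALU src=r0,r1 held:RD_PORT  <A:2 Mu:0 Ld:2 B:1 rd:1 wr:2>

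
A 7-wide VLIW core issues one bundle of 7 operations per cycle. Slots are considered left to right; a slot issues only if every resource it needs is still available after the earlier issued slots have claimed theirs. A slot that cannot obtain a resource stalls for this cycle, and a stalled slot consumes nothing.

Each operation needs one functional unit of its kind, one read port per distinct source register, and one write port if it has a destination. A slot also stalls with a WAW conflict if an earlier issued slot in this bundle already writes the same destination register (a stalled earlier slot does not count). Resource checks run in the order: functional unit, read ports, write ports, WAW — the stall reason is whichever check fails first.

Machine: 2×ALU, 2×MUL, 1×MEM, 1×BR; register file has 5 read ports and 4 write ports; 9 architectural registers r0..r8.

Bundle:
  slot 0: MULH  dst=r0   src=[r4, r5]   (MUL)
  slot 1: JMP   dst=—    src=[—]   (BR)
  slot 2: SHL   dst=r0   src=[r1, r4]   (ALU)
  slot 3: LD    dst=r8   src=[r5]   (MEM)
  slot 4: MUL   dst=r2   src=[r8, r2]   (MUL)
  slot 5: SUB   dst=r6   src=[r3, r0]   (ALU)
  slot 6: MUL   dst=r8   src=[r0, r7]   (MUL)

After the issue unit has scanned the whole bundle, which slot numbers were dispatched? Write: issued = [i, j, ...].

issued = [0, 1, 3, 4]

(0) want 1×MUL +2rd +1wr — yes → AL2|MU1|ME1|BR1|rd3|wr3
(1) want 1×BR +0rd +0wr — yes → AL2|MU1|ME1|BR0|rd3|wr3
(2) want 1×ALU +2rd +1wr — WAW → AL2|MU1|ME1|BR0|rd3|wr3
(3) want 1×MEM +1rd +1wr — yes → AL2|MU1|ME0|BR0|rd2|wr2
(4) want 1×MUL +2rd +1wr — yes → AL2|MU0|ME0|BR0|rd0|wr1
(5) want 1×ALU +2rd +1wr — RD_PORT → AL2|MU0|ME0|BR0|rd0|wr1
(6) want 1×MUL +2rd +1wr — FU → AL2|MU0|ME0|BR0|rd0|wr1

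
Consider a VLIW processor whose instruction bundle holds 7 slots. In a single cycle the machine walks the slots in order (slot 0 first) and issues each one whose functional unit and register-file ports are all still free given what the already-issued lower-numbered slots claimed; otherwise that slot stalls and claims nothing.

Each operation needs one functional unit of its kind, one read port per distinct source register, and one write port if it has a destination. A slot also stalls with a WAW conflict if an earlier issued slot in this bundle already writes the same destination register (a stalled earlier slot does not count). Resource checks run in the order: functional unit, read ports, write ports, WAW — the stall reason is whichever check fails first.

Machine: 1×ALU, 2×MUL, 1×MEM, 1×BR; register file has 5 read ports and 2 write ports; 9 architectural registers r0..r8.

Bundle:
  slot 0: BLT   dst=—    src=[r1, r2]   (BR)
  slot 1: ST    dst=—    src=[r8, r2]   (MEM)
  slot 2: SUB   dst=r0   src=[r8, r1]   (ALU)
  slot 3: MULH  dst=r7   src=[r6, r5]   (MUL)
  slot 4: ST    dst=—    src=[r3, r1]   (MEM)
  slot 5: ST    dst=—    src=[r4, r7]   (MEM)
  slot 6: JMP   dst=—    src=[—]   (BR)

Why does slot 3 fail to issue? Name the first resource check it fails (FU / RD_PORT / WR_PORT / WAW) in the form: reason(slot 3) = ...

slot 0 (BR): ISSUE — free A1,Mu2,Ld1,B0 rp3 wp2
slot 1 (MEM): ISSUE — free A1,Mu2,Ld0,B0 rp1 wp2
slot 2 (ALU): stall RD_PORT — free A1,Mu2,Ld0,B0 rp1 wp2
slot 3 (MUL): stall RD_PORT — free A1,Mu2,Ld0,B0 rp1 wp2
slot 4 (MEM): stall FU — free A1,Mu2,Ld0,B0 rp1 wp2
slot 5 (MEM): stall FU — free A1,Mu2,Ld0,B0 rp1 wp2
slot 6 (BR): stall FU — free A1,Mu2,Ld0,B0 rp1 wp2

reason(slot 3) = RD_PORT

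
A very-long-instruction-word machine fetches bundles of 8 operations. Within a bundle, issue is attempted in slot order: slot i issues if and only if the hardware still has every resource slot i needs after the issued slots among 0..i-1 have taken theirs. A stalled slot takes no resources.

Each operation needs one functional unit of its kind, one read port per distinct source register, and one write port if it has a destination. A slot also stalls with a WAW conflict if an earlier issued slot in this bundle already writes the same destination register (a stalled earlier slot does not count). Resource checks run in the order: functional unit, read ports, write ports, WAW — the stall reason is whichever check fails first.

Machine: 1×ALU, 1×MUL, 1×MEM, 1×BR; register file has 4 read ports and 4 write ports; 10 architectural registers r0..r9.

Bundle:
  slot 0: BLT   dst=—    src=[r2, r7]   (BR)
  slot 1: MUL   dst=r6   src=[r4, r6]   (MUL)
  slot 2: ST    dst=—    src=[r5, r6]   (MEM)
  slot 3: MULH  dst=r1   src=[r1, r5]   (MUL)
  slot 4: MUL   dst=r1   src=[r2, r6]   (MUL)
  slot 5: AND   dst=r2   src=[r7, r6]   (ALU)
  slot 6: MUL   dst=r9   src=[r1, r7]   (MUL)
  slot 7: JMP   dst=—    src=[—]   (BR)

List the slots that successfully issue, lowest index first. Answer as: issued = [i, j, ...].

issued = [0, 1]

[0] BR needs rd=2 wr=0: ok; after: ALU=1 MUL=1 MEM=1 BR=0, R=2, W=4
[1] MUL needs rd=2 wr=1: ok; after: ALU=1 MUL=0 MEM=1 BR=0, R=0, W=3
[2] MEM needs rd=2 wr=0: RD_PORT; after: ALU=1 MUL=0 MEM=1 BR=0, R=0, W=3
[3] MUL needs rd=2 wr=1: FU; after: ALU=1 MUL=0 MEM=1 BR=0, R=0, W=3
[4] MUL needs rd=2 wr=1: FU; after: ALU=1 MUL=0 MEM=1 BR=0, R=0, W=3
[5] ALU needs rd=2 wr=1: RD_PORT; after: ALU=1 MUL=0 MEM=1 BR=0, R=0, W=3
[6] MUL needs rd=2 wr=1: FU; after: ALU=1 MUL=0 MEM=1 BR=0, R=0, W=3
[7] BR needs rd=0 wr=0: FU; after: ALU=1 MUL=0 MEM=1 BR=0, R=0, W=3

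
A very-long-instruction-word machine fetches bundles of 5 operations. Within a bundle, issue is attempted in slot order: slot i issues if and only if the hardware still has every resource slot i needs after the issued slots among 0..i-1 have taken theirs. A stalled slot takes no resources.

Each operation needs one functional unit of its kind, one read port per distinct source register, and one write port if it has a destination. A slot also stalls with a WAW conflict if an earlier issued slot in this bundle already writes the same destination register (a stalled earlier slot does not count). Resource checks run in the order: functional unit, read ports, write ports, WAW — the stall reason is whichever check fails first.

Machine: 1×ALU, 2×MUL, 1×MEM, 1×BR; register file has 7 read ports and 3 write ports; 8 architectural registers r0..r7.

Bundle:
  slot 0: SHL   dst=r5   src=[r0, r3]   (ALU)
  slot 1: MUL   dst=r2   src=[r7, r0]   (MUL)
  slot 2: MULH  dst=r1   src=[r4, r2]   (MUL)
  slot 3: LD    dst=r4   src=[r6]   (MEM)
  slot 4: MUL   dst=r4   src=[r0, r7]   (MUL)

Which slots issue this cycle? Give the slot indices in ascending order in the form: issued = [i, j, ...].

issued = [0, 1, 2]

(0) want 1×ALU +2rd +1wr — yes → AL0|MU2|ME1|BR1|rd5|wr2
(1) want 1×MUL +2rd +1wr — yes → AL0|MU1|ME1|BR1|rd3|wr1
(2) want 1×MUL +2rd +1wr — yes → AL0|MU0|ME1|BR1|rd1|wr0
(3) want 1×MEM +1rd +1wr — WR_PORT → AL0|MU0|ME1|BR1|rd1|wr0
(4) want 1×MUL +2rd +1wr — FU → AL0|MU0|ME1|BR1|rd1|wr0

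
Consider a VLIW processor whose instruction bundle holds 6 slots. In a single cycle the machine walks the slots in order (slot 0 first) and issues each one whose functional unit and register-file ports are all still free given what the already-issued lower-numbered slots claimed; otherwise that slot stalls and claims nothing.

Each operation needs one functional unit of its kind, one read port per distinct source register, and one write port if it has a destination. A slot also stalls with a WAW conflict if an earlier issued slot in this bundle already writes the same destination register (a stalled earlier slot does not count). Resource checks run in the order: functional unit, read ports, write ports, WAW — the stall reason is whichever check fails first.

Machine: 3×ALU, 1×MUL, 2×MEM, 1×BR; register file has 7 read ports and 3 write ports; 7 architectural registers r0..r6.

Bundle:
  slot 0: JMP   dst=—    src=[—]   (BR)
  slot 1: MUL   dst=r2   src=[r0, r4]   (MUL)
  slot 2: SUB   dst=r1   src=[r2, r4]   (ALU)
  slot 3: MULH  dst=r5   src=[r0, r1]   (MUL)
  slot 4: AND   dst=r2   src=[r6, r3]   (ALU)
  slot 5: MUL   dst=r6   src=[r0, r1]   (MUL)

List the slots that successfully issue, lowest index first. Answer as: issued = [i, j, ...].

issued = [0, 1, 2]

[0] BR needs rd=0 wr=0: ok; after: ALU=3 MUL=1 MEM=2 BR=0, R=7, W=3
[1] MUL needs rd=2 wr=1: ok; after: ALU=3 MUL=0 MEM=2 BR=0, R=5, W=2
[2] ALU needs rd=2 wr=1: ok; after: ALU=2 MUL=0 MEM=2 BR=0, R=3, W=1
[3] MUL needs rd=2 wr=1: FU; after: ALU=2 MUL=0 MEM=2 BR=0, R=3, W=1
[4] ALU needs rd=2 wr=1: WAW; after: ALU=2 MUL=0 MEM=2 BR=0, R=3, W=1
[5] MUL needs rd=2 wr=1: FU; after: ALU=2 MUL=0 MEM=2 BR=0, R=3, W=1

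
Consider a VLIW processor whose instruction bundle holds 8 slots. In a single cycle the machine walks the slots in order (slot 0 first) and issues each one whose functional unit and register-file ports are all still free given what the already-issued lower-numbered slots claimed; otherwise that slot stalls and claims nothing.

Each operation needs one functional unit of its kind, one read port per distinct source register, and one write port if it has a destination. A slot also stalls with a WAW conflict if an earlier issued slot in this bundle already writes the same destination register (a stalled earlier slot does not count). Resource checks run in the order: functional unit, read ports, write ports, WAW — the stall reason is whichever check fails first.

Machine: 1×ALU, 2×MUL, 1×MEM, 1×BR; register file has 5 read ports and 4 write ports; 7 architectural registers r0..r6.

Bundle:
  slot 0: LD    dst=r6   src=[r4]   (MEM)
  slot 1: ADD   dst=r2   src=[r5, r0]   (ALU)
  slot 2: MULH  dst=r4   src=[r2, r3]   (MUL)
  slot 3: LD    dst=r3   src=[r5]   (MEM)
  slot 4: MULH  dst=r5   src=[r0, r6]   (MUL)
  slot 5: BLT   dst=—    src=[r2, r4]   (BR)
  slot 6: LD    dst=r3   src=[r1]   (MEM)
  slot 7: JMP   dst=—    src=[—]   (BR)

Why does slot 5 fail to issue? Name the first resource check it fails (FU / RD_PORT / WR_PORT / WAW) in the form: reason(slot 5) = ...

slot 0 (MEM): ISSUE — free A1,Mu2,Ld0,B1 rp4 wp3
slot 1 (ALU): ISSUE — free A0,Mu2,Ld0,B1 rp2 wp2
slot 2 (MUL): ISSUE — free A0,Mu1,Ld0,B1 rp0 wp1
slot 3 (MEM): stall FU — free A0,Mu1,Ld0,B1 rp0 wp1
slot 4 (MUL): stall RD_PORT — free A0,Mu1,Ld0,B1 rp0 wp1
slot 5 (BR): stall RD_PORT — free A0,Mu1,Ld0,B1 rp0 wp1
slot 6 (MEM): stall FU — free A0,Mu1,Ld0,B1 rp0 wp1
slot 7 (BR): ISSUE — free A0,Mu1,Ld0,B0 rp0 wp1

reason(slot 5) = RD_PORT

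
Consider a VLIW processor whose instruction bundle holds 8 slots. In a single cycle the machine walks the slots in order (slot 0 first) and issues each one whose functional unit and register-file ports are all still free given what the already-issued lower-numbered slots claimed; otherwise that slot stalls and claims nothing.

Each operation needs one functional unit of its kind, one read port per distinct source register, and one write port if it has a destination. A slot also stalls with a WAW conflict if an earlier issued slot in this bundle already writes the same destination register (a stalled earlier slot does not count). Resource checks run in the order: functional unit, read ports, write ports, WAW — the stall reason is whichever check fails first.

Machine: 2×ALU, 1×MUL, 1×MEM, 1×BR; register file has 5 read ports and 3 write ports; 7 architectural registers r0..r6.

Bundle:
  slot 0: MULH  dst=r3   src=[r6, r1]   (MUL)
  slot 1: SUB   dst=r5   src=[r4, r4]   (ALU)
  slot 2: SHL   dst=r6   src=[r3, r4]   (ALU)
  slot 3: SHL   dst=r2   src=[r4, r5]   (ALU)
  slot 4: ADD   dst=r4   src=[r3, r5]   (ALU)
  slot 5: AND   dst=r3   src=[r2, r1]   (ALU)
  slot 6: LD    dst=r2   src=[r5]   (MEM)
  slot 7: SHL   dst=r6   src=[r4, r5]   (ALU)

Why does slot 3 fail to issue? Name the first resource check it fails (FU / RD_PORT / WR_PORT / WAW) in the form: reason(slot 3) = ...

slot 0 (MUL): ISSUE — free A2,Mu0,Ld1,B1 rp3 wp2
slot 1 (ALU): ISSUE — free A1,Mu0,Ld1,B1 rp2 wp1
slot 2 (ALU): ISSUE — free A0,Mu0,Ld1,B1 rp0 wp0
slot 3 (ALU): stall FU — free A0,Mu0,Ld1,B1 rp0 wp0
slot 4 (ALU): stall FU — free A0,Mu0,Ld1,B1 rp0 wp0
slot 5 (ALU): stall FU — free A0,Mu0,Ld1,B1 rp0 wp0
slot 6 (MEM): stall RD_PORT — free A0,Mu0,Ld1,B1 rp0 wp0
slot 7 (ALU): stall FU — free A0,Mu0,Ld1,B1 rp0 wp0

reason(slot 3) = FU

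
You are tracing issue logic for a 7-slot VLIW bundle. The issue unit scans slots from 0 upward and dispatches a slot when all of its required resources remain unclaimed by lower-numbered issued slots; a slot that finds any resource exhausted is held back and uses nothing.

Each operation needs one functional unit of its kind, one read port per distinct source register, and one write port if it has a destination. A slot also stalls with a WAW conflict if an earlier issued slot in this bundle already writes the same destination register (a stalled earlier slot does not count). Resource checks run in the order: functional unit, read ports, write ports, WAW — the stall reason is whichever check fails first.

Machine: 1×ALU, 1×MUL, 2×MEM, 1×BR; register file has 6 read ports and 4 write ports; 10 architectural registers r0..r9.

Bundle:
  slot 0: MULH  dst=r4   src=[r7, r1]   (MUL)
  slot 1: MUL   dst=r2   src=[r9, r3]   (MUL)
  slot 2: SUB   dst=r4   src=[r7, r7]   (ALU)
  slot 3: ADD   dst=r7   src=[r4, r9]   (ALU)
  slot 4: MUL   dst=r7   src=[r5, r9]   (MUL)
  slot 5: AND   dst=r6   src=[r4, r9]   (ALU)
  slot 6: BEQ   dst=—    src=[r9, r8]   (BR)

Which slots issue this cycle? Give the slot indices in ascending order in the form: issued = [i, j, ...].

issued = [0, 3, 6]

(0) want 1×MUL +2rd +1wr — yes → AL1|MU0|ME2|BR1|rd4|wr3
(1) want 1×MUL +2rd +1wr — FU → AL1|MU0|ME2|BR1|rd4|wr3
(2) want 1×ALU +1rd +1wr — WAW → AL1|MU0|ME2|BR1|rd4|wr3
(3) want 1×ALU +2rd +1wr — yes → AL0|MU0|ME2|BR1|rd2|wr2
(4) want 1×MUL +2rd +1wr — FU → AL0|MU0|ME2|BR1|rd2|wr2
(5) want 1×ALU +2rd +1wr — FU → AL0|MU0|ME2|BR1|rd2|wr2
(6) want 1×BR +2rd +0wr — yes → AL0|MU0|ME2|BR0|rd0|wr2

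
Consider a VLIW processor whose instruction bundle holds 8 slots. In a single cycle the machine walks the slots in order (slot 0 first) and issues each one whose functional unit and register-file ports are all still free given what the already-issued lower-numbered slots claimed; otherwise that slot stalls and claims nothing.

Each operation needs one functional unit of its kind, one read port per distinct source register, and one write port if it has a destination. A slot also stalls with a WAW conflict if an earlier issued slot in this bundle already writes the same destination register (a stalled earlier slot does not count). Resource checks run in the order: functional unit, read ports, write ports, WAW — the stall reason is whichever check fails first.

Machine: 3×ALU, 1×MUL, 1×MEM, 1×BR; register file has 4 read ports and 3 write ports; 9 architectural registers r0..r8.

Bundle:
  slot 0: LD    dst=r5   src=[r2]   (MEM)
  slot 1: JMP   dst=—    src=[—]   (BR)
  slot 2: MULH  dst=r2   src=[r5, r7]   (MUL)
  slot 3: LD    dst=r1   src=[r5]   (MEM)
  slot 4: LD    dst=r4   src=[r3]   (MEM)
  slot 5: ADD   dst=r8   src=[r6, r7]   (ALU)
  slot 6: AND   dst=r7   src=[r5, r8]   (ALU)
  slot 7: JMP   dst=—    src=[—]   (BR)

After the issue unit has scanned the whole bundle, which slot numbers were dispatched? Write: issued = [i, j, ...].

issued = [0, 1, 2]

(0) want 1×MEM +1rd +1wr — yes → AL3|MU1|ME0|BR1|rd3|wr2
(1) want 1×BR +0rd +0wr — yes → AL3|MU1|ME0|BR0|rd3|wr2
(2) want 1×MUL +2rd +1wr — yes → AL3|MU0|ME0|BR0|rd1|wr1
(3) want 1×MEM +1rd +1wr — FU → AL3|MU0|ME0|BR0|rd1|wr1
(4) want 1×MEM +1rd +1wr — FU → AL3|MU0|ME0|BR0|rd1|wr1
(5) want 1×ALU +2rd +1wr — RD_PORT → AL3|MU0|ME0|BR0|rd1|wr1
(6) want 1×ALU +2rd +1wr — RD_PORT → AL3|MU0|ME0|BR0|rd1|wr1
(7) want 1×BR +0rd +0wr — FU → AL3|MU0|ME0|BR0|rd1|wr1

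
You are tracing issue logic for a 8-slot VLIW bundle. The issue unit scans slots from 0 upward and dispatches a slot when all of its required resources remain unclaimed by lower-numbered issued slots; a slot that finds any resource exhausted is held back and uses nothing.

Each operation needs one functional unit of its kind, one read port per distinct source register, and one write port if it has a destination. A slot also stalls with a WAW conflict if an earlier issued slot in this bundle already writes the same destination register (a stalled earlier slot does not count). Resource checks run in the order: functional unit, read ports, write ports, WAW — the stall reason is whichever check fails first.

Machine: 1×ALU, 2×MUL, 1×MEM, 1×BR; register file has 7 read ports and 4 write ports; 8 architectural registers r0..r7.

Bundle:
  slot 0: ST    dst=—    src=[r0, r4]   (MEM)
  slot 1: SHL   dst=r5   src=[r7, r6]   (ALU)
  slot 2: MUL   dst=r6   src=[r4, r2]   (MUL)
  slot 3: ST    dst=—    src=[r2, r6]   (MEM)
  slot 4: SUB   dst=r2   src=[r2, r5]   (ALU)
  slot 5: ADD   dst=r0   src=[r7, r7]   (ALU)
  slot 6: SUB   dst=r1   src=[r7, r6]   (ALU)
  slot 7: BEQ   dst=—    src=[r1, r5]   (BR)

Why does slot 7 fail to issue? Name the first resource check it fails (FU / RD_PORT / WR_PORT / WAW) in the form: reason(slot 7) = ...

(0) want 1×MEM +2rd +0wr — yes → AL1|MU2|ME0|BR1|rd5|wr4
(1) want 1×ALU +2rd +1wr — yes → AL0|MU2|ME0|BR1|rd3|wr3
(2) want 1×MUL +2rd +1wr — yes → AL0|MU1|ME0|BR1|rd1|wr2
(3) want 1×MEM +2rd +0wr — FU → AL0|MU1|ME0|BR1|rd1|wr2
(4) want 1×ALU +2rd +1wr — FU → AL0|MU1|ME0|BR1|rd1|wr2
(5) want 1×ALU +1rd +1wr — FU → AL0|MU1|ME0|BR1|rd1|wr2
(6) want 1×ALU +2rd +1wr — FU → AL0|MU1|ME0|BR1|rd1|wr2
(7) want 1×BR +2rd +0wr — RD_PORT → AL0|MU1|ME0|BR1|rd1|wr2

reason(slot 7) = RD_PORT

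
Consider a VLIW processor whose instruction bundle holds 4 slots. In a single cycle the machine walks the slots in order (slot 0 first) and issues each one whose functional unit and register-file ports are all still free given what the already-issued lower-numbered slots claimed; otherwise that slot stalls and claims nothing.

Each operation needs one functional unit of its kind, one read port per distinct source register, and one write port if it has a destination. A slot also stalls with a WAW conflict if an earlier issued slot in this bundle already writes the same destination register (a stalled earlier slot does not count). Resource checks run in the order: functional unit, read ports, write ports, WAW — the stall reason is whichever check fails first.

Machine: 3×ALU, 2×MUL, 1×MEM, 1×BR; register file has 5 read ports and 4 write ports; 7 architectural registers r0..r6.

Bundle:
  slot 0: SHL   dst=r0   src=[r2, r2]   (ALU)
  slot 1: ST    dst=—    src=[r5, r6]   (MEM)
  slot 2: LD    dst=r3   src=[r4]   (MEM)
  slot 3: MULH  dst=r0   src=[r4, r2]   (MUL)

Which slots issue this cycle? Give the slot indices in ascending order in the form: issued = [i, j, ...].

[0] ALU needs rd=1 wr=1: ok; after: ALU=2 MUL=2 MEM=1 BR=1, R=4, W=3
[1] MEM needs rd=2 wr=0: ok; after: ALU=2 MUL=2 MEM=0 BR=1, R=2, W=3
[2] MEM needs rd=1 wr=1: FU; after: ALU=2 MUL=2 MEM=0 BR=1, R=2, W=3
[3] MUL needs rd=2 wr=1: WAW; after: ALU=2 MUL=2 MEM=0 BR=1, R=2, W=3

issued = [0, 1]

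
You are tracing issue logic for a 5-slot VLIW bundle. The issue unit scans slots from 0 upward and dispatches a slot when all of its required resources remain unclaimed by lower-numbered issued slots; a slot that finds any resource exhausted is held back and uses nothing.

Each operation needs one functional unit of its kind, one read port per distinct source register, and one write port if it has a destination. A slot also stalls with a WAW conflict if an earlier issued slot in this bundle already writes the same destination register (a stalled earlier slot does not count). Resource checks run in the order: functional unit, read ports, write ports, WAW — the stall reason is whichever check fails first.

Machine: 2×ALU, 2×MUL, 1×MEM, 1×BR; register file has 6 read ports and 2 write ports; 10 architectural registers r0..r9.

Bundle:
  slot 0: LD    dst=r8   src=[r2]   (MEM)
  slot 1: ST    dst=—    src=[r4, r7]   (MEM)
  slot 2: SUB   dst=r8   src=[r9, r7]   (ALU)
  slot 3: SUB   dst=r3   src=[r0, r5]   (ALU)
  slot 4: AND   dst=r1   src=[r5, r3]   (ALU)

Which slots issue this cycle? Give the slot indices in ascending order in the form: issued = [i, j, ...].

issued = [0, 3]

[0] MEM needs rd=1 wr=1: ok; after: ALU=2 MUL=2 MEM=0 BR=1, R=5, W=1
[1] MEM needs rd=2 wr=0: FU; after: ALU=2 MUL=2 MEM=0 BR=1, R=5, W=1
[2] ALU needs rd=2 wr=1: WAW; after: ALU=2 MUL=2 MEM=0 BR=1, R=5, W=1
[3] ALU needs rd=2 wr=1: ok; after: ALU=1 MUL=2 MEM=0 BR=1, R=3, W=0
[4] ALU needs rd=2 wr=1: WR_PORT; after: ALU=1 MUL=2 MEM=0 BR=1, R=3, W=0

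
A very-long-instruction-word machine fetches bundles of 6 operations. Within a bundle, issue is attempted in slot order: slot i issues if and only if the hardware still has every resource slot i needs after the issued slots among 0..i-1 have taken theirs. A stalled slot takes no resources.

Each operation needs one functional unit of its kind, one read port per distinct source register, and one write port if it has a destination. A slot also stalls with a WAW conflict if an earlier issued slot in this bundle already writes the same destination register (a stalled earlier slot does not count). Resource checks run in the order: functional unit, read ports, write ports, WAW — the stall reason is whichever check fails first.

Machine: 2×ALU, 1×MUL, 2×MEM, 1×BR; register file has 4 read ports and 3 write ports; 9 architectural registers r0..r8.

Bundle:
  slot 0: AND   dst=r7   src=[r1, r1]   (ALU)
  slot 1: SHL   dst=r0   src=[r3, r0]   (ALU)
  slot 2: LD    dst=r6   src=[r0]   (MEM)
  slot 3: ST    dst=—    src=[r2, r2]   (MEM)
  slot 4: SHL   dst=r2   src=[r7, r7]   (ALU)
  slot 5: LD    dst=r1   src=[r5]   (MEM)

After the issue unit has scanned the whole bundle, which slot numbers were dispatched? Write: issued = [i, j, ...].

issued = [0, 1, 2]

  0. ALU→r7 ⇒ go  {1A/1Mu/2Ld/1B | 3r 2w}
  1. ALU→r0 ⇒ go  {0A/1Mu/2Ld/1B | 1r 1w}
  2. MEM→r6 ⇒ go  {0A/1Mu/1Ld/1B | 0r 0w}
  3. MEM ⇒ no(RD_PORT)  {0A/1Mu/1Ld/1B | 0r 0w}
  4. ALU→r2 ⇒ no(FU)  {0A/1Mu/1Ld/1B | 0r 0w}
  5. MEM→r1 ⇒ no(RD_PORT)  {0A/1Mu/1Ld/1B | 0r 0w}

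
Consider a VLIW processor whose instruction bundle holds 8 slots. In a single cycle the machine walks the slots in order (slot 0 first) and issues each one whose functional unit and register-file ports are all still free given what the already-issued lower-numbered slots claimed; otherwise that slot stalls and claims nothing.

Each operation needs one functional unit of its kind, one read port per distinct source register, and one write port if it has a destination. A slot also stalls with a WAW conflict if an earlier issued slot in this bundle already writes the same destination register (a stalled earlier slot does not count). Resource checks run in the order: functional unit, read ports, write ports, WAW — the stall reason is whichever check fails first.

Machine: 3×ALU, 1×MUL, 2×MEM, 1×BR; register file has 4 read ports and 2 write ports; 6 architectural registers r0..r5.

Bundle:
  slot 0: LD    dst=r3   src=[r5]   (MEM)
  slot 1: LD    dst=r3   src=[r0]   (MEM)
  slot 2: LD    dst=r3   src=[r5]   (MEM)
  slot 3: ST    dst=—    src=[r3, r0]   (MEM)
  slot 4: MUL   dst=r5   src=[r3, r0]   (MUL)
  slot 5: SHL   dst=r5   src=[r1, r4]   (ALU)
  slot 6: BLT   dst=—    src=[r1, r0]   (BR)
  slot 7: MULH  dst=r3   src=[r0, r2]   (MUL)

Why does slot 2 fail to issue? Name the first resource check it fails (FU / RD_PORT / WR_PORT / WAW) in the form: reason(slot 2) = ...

reason(slot 2) = WAW

[0] MEM needs rd=1 wr=1: ok; after: ALU=3 MUL=1 MEM=1 BR=1, R=3, W=1
[1] MEM needs rd=1 wr=1: WAW; after: ALU=3 MUL=1 MEM=1 BR=1, R=3, W=1
[2] MEM needs rd=1 wr=1: WAW; after: ALU=3 MUL=1 MEM=1 BR=1, R=3, W=1
[3] MEM needs rd=2 wr=0: ok; after: ALU=3 MUL=1 MEM=0 BR=1, R=1, W=1
[4] MUL needs rd=2 wr=1: RD_PORT; after: ALU=3 MUL=1 MEM=0 BR=1, R=1, W=1
[5] ALU needs rd=2 wr=1: RD_PORT; after: ALU=3 MUL=1 MEM=0 BR=1, R=1, W=1
[6] BR needs rd=2 wr=0: RD_PORT; after: ALU=3 MUL=1 MEM=0 BR=1, R=1, W=1
[7] MUL needs rd=2 wr=1: RD_PORT; after: ALU=3 MUL=1 MEM=0 BR=1, R=1, W=1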